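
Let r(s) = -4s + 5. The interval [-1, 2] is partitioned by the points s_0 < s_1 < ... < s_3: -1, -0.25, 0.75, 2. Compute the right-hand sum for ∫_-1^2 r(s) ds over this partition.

2.75

Subinterval widths: 0.75, 1, 1.25.
Right endpoints: -0.25, 0.75, 2.
r(-0.25) = 6, r(0.75) = 2, r(2) = -3.
Sum = Σ Δs_i · r(s_i).
Sum = 2.75.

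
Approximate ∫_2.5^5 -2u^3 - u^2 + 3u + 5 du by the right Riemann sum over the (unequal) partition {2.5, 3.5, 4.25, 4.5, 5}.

Subinterval widths: 1, 0.75, 0.25, 0.5.
Right endpoints: 3.5, 4.25, 4.5, 5.
f(3.5) = -82.5, f(4.25) = -153.84375, f(4.5) = -184, f(5) = -255.
Sum = Σ Δu_i · f(u_i).
Sum = -371.3828125.

-371.3828125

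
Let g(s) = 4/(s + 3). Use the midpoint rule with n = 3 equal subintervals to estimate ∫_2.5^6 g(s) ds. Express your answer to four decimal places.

Δs = (6 − 2.5)/3 = 7/6.
Midpoints: 37/12, 4.25, 65/12.
g(37/12) = 48/73, g(4.25) = 16/29, g(65/12) = 48/101.
Sum = Δs · [g(37/12) + g(4.25) + g(65/12)].
Sum ≈ 1.9653.

1.9653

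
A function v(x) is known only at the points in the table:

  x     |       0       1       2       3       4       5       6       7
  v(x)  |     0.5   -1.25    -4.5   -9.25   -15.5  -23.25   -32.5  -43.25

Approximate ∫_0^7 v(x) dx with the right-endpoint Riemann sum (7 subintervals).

Δx = 1.
Sum = 1·[(-1.25) + (-4.5) + (-9.25) + (-15.5) + (-23.25) + (-32.5) + (-43.25)] = -129.5.

-129.5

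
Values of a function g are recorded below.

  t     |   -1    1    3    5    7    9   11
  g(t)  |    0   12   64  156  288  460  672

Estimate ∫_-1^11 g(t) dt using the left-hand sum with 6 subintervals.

1960

Δt = 2.
Sum = 2·[0 + 12 + 64 + 156 + 288 + 460] = 1960.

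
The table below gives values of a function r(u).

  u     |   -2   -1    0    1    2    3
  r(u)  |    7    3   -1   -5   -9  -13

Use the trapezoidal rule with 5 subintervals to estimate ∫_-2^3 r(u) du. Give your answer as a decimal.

Δu = 1.
T_5 = (1/2)·[7 + 2·3 + 2·(-1) + 2·(-5) + 2·(-9) + (-13)] = -15.

-15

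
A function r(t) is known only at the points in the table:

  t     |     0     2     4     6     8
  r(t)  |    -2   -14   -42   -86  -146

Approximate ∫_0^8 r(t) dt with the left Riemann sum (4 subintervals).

Δt = 2.
Sum = 2·[(-2) + (-14) + (-42) + (-86)] = -288.

-288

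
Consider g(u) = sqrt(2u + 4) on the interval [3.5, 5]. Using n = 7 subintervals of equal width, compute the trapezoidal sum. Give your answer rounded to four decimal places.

5.3000

Δu = (5 − 3.5)/7 = 3/14.
g(3.5) ≈ 3.3166, g(26/7) ≈ 3.3806, g(55/14) ≈ 3.4434, g(29/7) ≈ 3.5051, g(61/14) ≈ 3.5657, g(32/7) ≈ 3.6253, g(67/14) ≈ 3.6839, g(5) ≈ 3.7417.
T_7 = (Δu/2)·[g(u_0) + 2g(u_1) + ... + 2g(u_{6}) + g(u_7)].
Sum ≈ 5.3000.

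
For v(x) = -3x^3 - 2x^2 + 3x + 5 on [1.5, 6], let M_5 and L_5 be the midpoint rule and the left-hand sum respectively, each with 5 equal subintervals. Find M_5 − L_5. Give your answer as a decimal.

-278.7665625

M_5 = -1025.9690625.
L_5 = -747.2025.
M_5 − L_5 = -278.7665625.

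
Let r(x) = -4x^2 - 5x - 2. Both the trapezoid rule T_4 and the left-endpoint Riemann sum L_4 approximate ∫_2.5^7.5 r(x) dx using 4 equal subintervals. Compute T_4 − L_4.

T_4 = -681.875.
L_4 = -541.25.
T_4 − L_4 = -140.625.

-140.625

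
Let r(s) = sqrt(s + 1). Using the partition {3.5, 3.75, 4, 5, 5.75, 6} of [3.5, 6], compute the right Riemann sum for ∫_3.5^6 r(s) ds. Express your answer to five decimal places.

Subinterval widths: 0.25, 0.25, 1, 0.75, 0.25.
Right endpoints: 3.75, 4, 5, 5.75, 6.
r(3.75) ≈ 2.17945, r(4) ≈ 2.23607, r(5) ≈ 2.44949, r(5.75) ≈ 2.59808, r(6) ≈ 2.64575.
Sum = Σ Δs_i · r(s_i).
Sum ≈ 6.16336.

6.16336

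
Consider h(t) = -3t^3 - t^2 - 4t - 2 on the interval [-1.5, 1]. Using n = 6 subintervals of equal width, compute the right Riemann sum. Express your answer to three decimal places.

-5.378

Δt = (1 − (-1.5))/6 = 5/12.
Right endpoints: -13/12, -2/3, -0.25, 1/6, 7/12, 1.
h(-13/12) = 955/192, h(-2/3) = 10/9, h(-0.25) = -1.015625, h(1/6) = -65/24, h(7/12) = -3035/576, h(1) = -10.
Sum = Δt · [h(-13/12) + h(-2/3) + h(-0.25) + ...].
Sum ≈ -5.378.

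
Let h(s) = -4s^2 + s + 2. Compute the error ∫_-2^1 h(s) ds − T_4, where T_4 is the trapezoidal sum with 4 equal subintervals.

1.125

Exact integral: ∫_-2^1 h(s) ds = -7.5.
T_4 = -8.625.
Error = -7.5 − (-8.625) = 1.125.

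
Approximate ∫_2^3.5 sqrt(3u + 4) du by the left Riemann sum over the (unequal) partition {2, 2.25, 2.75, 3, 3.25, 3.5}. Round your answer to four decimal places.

5.1333

Subinterval widths: 0.25, 0.5, 0.25, 0.25, 0.25.
Left endpoints: 2, 2.25, 2.75, 3, 3.25.
f(2) ≈ 3.1623, f(2.25) ≈ 3.2787, f(2.75) ≈ 3.5000, f(3) ≈ 3.6056, f(3.25) ≈ 3.7081.
Sum = Σ Δu_i · f(u_i).
Sum ≈ 5.1333.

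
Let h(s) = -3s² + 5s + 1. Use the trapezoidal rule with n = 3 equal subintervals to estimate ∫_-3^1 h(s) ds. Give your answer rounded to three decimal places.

Δs = (1 − (-3))/3 = 4/3.
h(-3) = -41, h(-5/3) = -47/3, h(-1/3) = -1, h(1) = 3.
T_3 = (Δs/2)·[h(s_0) + 2h(s_1) + 2h(s_2) + h(s_3)].
Sum ≈ -47.556.

-47.556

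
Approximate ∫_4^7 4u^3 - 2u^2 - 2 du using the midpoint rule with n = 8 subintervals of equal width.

Δu = (7 − 4)/8 = 0.375.
Midpoints: 4.1875, 4.5625, 4.9375, 5.3125, 5.6875, 6.0625, 6.4375, 6.8125.
f(4.1875) = 262803/1024, f(4.5625) = 344337/1024, f(4.9375) = 441063/1024, f(5.3125) = 554277/1024, f(5.6875) = 685275/1024, f(6.0625) = 835353/1024, f(6.4375) = 1005807/1024, f(6.8125) = 1197933/1024.
Sum = Δu · [f(4.1875) + f(4.5625) + f(4.9375) + ...].
Sum = 1950.75.

1950.75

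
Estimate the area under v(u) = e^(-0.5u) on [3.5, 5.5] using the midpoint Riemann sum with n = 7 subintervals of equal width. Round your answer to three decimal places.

Δu = (5.5 − 3.5)/7 = 2/7.
Midpoints: 51/14, 55/14, 59/14, 4.5, 67/14, 71/14, 75/14.
v(51/14) ≈ 0.162, v(55/14) ≈ 0.140, v(59/14) ≈ 0.122, v(4.5) ≈ 0.105, v(67/14) ≈ 0.091, v(71/14) ≈ 0.079, v(75/14) ≈ 0.069.
Sum = Δu · [v(51/14) + v(55/14) + v(59/14) + ...].
Sum ≈ 0.220.

0.220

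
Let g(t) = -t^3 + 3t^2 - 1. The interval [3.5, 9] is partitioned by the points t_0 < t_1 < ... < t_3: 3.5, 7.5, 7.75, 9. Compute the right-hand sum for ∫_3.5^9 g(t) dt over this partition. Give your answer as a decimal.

-1696.82421875

Subinterval widths: 4, 0.25, 1.25.
Right endpoints: 7.5, 7.75, 9.
g(7.5) = -254.125, g(7.75) = -286.296875, g(9) = -487.
Sum = Σ Δt_i · g(t_i).
Sum = -1696.82421875.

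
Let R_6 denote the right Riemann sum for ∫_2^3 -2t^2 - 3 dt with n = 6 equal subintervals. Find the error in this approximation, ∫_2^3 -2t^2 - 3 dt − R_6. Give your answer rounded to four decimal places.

0.8426

Exact integral: ∫_2^3 f(t) dt ≈ -15.666667.
R_6 ≈ -16.509259.
Error ≈ -15.666667 − (-16.509259) ≈ 0.8426.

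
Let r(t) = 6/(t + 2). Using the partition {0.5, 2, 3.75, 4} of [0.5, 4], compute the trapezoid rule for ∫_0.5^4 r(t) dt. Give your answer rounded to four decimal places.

Subinterval widths: 1.5, 1.75, 0.25.
r(0.5) = 2.4, r(2) = 1.5, r(3.75) = 24/23, r(4) = 1.
On each subinterval the trapezoid contributes (Δt_i/2)·[r(t_{i-1}) + r(t_i)].
Sum ≈ 5.4060.

5.4060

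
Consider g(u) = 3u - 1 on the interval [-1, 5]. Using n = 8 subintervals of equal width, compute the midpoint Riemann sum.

Δu = (5 − (-1))/8 = 0.75.
Midpoints: -0.625, 0.125, 0.875, 1.625, 2.375, 3.125, 3.875, 4.625.
g(-0.625) = -2.875, g(0.125) = -0.625, g(0.875) = 1.625, g(1.625) = 3.875, g(2.375) = 6.125, g(3.125) = 8.375, g(3.875) = 10.625, g(4.625) = 12.875.
Sum = Δu · [g(-0.625) + g(0.125) + g(0.875) + ...].
Sum = 30.

30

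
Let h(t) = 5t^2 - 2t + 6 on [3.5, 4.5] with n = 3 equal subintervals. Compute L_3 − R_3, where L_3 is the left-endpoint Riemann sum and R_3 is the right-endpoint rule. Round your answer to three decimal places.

L_3 ≈ 72.17593.
R_3 ≈ 84.84259.
L_3 − R_3 ≈ -12.667.

-12.667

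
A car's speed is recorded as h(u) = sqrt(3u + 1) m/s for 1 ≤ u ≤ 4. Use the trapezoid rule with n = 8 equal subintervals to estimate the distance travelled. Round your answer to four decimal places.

Δu = (4 − 1)/8 = 0.375.
h(1) ≈ 2.0000, h(1.375) ≈ 2.2638, h(1.75) ≈ 2.5000, h(2.125) ≈ 2.7157, h(2.5) ≈ 2.9155, h(2.875) ≈ 3.1024, h(3.25) ≈ 3.2787, h(3.625) ≈ 3.4460, h(4) ≈ 3.6056.
T_8 = (Δu/2)·[h(u_0) + 2h(u_1) + ... + 2h(u_{7}) + h(u_8)].
Sum ≈ 8.6344.

8.6344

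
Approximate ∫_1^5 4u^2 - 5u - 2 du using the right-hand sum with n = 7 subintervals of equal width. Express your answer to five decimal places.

119.91837

Δu = (5 − 1)/7 = 4/7.
Right endpoints: 11/7, 15/7, 19/7, 23/7, 27/7, 31/7, 5.
f(11/7) = 1/49, f(15/7) = 277/49, f(19/7) = 681/49, f(23/7) = 1213/49, f(27/7) = 1873/49, f(31/7) = 2661/49, f(5) = 73.
Sum = Δu · [f(11/7) + f(15/7) + f(19/7) + ...].
Sum ≈ 119.91837.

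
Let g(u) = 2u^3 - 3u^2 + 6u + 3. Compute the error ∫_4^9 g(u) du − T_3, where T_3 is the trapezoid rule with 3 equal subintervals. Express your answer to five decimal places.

-83.33333

Exact integral: ∫_4^9 g(u) du = 2697.5.
T_3 ≈ 2780.8333333.
Error ≈ 2697.5 − 2780.8333333 ≈ -83.33333.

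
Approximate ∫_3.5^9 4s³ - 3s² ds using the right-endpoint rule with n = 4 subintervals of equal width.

Δs = (9 − 3.5)/4 = 1.375.
Right endpoints: 4.875, 6.25, 7.625, 9.
f(4.875) = 392.1328125, f(6.25) = 859.375, f(7.625) = 1598.8671875, f(9) = 2673.
Sum = Δs · [f(4.875) + f(6.25) + f(7.625) + f(9)].
Sum = 7594.640625.

7594.640625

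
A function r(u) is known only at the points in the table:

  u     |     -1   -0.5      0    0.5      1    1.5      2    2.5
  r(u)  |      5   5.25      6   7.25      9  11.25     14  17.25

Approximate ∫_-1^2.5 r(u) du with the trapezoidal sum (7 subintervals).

31.9375

Δu = 0.5.
T_7 = (0.5/2)·[5 + 2·5.25 + 2·6 + 2·7.25 + 2·9 + 2·11.25 + 2·14 + 17.25] = 31.9375.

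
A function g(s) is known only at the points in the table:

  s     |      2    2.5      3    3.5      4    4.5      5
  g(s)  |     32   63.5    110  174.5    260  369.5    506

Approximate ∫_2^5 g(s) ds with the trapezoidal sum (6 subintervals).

623.25

Δs = 0.5.
T_6 = (0.5/2)·[32 + 2·63.5 + 2·110 + 2·174.5 + 2·260 + 2·369.5 + 506] = 623.25.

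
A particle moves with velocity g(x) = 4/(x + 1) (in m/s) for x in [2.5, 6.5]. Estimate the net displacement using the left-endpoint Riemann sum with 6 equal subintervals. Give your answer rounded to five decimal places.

Δx = (6.5 − 2.5)/6 = 2/3.
Left endpoints: 2.5, 19/6, 23/6, 4.5, 31/6, 35/6.
g(2.5) = 8/7, g(19/6) = 0.96, g(23/6) = 24/29, g(4.5) = 8/11, g(31/6) = 24/37, g(35/6) = 24/41.
Sum = Δx · [g(2.5) + g(19/6) + g(23/6) + ...].
Sum ≈ 3.26115.

3.26115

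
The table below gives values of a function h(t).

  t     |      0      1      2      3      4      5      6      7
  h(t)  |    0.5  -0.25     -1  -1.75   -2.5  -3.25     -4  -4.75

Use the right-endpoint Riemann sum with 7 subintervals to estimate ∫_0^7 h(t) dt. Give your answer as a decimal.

-17.5

Δt = 1.
Sum = 1·[(-0.25) + (-1) + (-1.75) + (-2.5) + (-3.25) + (-4) + (-4.75)] = -17.5.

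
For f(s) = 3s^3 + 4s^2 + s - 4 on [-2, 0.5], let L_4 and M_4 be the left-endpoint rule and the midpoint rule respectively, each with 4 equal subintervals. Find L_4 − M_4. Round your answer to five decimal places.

L_4 ≈ -17.1533203.
M_4 ≈ -12.7709961.
L_4 − M_4 ≈ -4.38232.

-4.38232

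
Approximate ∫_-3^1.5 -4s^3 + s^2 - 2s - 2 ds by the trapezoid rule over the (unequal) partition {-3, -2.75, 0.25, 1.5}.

Subinterval widths: 0.25, 3, 1.25.
f(-3) = 121, f(-2.75) = 94.25, f(0.25) = -2.5, f(1.5) = -16.25.
On each subinterval the trapezoid contributes (Δs_i/2)·[f(s_{i-1}) + f(s_i)].
Sum = 152.8125.

152.8125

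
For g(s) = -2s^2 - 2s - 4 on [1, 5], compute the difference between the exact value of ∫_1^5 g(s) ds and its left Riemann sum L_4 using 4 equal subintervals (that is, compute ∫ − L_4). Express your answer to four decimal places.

-26.6667

Exact integral: ∫_1^5 g(s) ds ≈ -122.666667.
L_4 = -96.
Error ≈ -122.666667 − (-96) ≈ -26.6667.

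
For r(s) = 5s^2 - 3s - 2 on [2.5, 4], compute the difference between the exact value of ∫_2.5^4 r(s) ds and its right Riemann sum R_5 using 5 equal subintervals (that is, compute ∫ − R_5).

-6.75

Exact integral: ∫_2.5^4 r(s) ds = 63.
R_5 = 69.75.
Error = 63 − 69.75 = -6.75.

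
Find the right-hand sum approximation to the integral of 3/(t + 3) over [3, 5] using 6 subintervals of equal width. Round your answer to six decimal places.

0.842550

Δt = (5 − 3)/6 = 1/3.
Right endpoints: 10/3, 11/3, 4, 13/3, 14/3, 5.
f(10/3) = 9/19, f(11/3) = 0.45, f(4) = 3/7, f(13/3) = 9/22, f(14/3) = 9/23, f(5) = 0.375.
Sum = Δt · [f(10/3) + f(11/3) + f(4) + ...].
Sum ≈ 0.842550.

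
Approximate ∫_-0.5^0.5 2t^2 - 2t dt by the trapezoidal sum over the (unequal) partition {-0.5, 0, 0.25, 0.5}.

Subinterval widths: 0.5, 0.25, 0.25.
f(-0.5) = 1.5, f(0) = 0, f(0.25) = -0.375, f(0.5) = -0.5.
On each subinterval the trapezoid contributes (Δt_i/2)·[f(t_{i-1}) + f(t_i)].
Sum = 0.21875.

0.21875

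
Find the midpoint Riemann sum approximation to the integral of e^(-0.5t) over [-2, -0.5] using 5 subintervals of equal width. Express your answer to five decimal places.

2.86583

Δt = (-0.5 − (-2))/5 = 0.3.
Midpoints: -1.85, -1.55, -1.25, -0.95, -0.65.
f(-1.85) ≈ 2.52187, f(-1.55) ≈ 2.17059, f(-1.25) ≈ 1.86825, f(-0.95) ≈ 1.60801, f(-0.65) ≈ 1.38403.
Sum = Δt · [f(-1.85) + f(-1.55) + f(-1.25) + f(-0.95) + f(-0.65)].
Sum ≈ 2.86583.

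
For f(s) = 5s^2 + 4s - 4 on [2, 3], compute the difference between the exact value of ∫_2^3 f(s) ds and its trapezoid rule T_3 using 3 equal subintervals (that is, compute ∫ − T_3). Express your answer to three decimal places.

-0.093

Exact integral: ∫_2^3 f(s) ds ≈ 37.66667.
T_3 ≈ 37.75926.
Error ≈ 37.66667 − 37.75926 ≈ -0.093.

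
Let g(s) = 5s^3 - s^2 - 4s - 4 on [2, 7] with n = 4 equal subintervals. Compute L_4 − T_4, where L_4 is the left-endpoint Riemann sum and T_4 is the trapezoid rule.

-1006.25

L_4 = 1839.921875.
T_4 = 2846.171875.
L_4 − T_4 = -1006.25.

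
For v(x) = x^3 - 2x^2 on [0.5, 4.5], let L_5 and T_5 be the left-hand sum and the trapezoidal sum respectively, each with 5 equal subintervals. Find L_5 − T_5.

-20.4

L_5 = 23.78.
T_5 = 44.18.
L_5 − T_5 = -20.4.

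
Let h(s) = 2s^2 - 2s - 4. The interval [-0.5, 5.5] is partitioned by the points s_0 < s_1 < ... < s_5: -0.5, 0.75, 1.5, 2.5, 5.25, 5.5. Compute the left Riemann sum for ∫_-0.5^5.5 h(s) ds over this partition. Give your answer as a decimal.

10.875

Subinterval widths: 1.25, 0.75, 1, 2.75, 0.25.
Left endpoints: -0.5, 0.75, 1.5, 2.5, 5.25.
h(-0.5) = -2.5, h(0.75) = -4.375, h(1.5) = -2.5, h(2.5) = 3.5, h(5.25) = 40.625.
Sum = Σ Δs_i · h(s_i).
Sum = 10.875.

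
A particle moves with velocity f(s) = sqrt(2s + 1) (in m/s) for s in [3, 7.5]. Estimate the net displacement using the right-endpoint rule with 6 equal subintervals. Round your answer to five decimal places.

15.66177

Δs = (7.5 − 3)/6 = 0.75.
Right endpoints: 3.75, 4.5, 5.25, 6, 6.75, 7.5.
f(3.75) ≈ 2.91548, f(4.5) ≈ 3.16228, f(5.25) ≈ 3.39116, f(6) ≈ 3.60555, f(6.75) ≈ 3.80789, f(7.5) ≈ 4.00000.
Sum = Δs · [f(3.75) + f(4.5) + f(5.25) + ...].
Sum ≈ 15.66177.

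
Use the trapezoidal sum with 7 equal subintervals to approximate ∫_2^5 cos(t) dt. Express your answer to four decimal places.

-1.8395

Δt = (5 − 2)/7 = 3/7.
f(2) ≈ -0.4161, f(17/7) ≈ -0.7564, f(20/7) ≈ -0.9598, f(23/7) ≈ -0.9896, f(26/7) ≈ -0.8404, f(29/7) ≈ -0.5392, f(32/7) ≈ -0.1405, f(5) ≈ 0.2837.
T_7 = (Δt/2)·[f(t_0) + 2f(t_1) + ... + 2f(t_{6}) + f(t_7)].
Sum ≈ -1.8395.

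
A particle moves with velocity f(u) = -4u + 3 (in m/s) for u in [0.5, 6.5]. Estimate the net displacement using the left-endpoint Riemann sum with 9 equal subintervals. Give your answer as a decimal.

-58

Δu = (6.5 − 0.5)/9 = 2/3.
Left endpoints: 0.5, 7/6, 11/6, 2.5, 19/6, 23/6, 4.5, 31/6, 35/6.
f(0.5) = 1, f(7/6) = -5/3, f(11/6) = -13/3, f(2.5) = -7, f(19/6) = -29/3, f(23/6) = -37/3, f(4.5) = -15, f(31/6) = -53/3, f(35/6) = -61/3.
Sum = Δu · [f(0.5) + f(7/6) + f(11/6) + ...].
Sum = -58.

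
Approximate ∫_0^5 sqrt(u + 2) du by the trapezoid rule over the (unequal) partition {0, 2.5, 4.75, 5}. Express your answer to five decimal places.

10.38422

Subinterval widths: 2.5, 2.25, 0.25.
f(0) ≈ 1.41421, f(2.5) ≈ 2.12132, f(4.75) ≈ 2.59808, f(5) ≈ 2.64575.
On each subinterval the trapezoid contributes (Δu_i/2)·[f(u_{i-1}) + f(u_i)].
Sum ≈ 10.38422.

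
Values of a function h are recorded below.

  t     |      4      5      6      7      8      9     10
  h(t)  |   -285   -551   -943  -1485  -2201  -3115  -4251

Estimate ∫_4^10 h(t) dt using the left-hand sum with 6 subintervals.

Δt = 1.
Sum = 1·[(-285) + (-551) + (-943) + (-1485) + (-2201) + (-3115)] = -8580.

-8580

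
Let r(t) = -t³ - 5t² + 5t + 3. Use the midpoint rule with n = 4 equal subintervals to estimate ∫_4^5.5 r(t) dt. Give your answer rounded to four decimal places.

Δt = (5.5 − 4)/4 = 0.375.
Midpoints: 4.1875, 4.5625, 4.9375, 5.3125.
r(4.1875) = -561835/4096, r(4.5625) = -709609/4096, r(4.9375) = -878911/4096, r(5.3125) = -1071037/4096.
Sum = Δt · [r(4.1875) + r(4.5625) + r(4.9375) + r(5.3125)].
Sum ≈ -294.9272.

-294.9272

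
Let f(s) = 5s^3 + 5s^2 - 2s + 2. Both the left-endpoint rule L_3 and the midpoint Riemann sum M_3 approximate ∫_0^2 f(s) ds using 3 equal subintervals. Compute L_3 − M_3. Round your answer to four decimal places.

L_3 ≈ 17.629630.
M_3 ≈ 31.851852.
L_3 − M_3 ≈ -14.2222.

-14.2222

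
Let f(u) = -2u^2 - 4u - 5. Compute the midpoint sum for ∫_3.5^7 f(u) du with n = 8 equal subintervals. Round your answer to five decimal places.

Δu = (7 − 3.5)/8 = 0.4375.
Midpoints: 3.71875, 4.15625, 4.59375, 5.03125, 5.46875, 5.90625, 6.34375, 6.78125.
f(3.71875) = -24337/512, f(4.15625) = -28761/512, f(4.59375) = -33577/512, f(5.03125) = -38785/512, f(5.46875) = -44385/512, f(5.90625) = -50377/512, f(6.34375) = -56761/512, f(6.78125) = -63537/512.
Sum = Δu · [f(3.71875) + f(4.15625) + f(4.59375) + ...].
Sum ≈ -290.97168.

-290.97168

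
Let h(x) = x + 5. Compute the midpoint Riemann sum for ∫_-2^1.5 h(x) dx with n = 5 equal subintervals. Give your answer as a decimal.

Δx = (1.5 − (-2))/5 = 0.7.
Midpoints: -1.65, -0.95, -0.25, 0.45, 1.15.
h(-1.65) = 3.35, h(-0.95) = 4.05, h(-0.25) = 4.75, h(0.45) = 5.45, h(1.15) = 6.15.
Sum = Δx · [h(-1.65) + h(-0.95) + h(-0.25) + h(0.45) + h(1.15)].
Sum = 16.625.

16.625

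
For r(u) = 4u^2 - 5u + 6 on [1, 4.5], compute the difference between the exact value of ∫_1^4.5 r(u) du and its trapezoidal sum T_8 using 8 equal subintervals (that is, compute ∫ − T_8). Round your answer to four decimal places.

-0.4466

Exact integral: ∫_1^4.5 r(u) du ≈ 93.041667.
T_8 = 93.48828125.
Error ≈ 93.041667 − 93.48828125 ≈ -0.4466.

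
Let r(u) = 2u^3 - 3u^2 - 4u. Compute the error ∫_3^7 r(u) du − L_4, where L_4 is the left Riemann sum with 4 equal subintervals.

230

Exact integral: ∫_3^7 r(u) du = 764.
L_4 = 534.
Error = 764 − 534 = 230.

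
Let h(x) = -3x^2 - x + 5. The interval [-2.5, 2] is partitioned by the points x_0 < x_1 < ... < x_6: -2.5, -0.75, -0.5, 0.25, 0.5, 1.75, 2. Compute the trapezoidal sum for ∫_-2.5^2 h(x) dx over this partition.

Subinterval widths: 1.75, 0.25, 0.75, 0.25, 1.25, 0.25.
h(-2.5) = -11.25, h(-0.75) = 4.0625, h(-0.5) = 4.75, h(0.25) = 4.5625, h(0.5) = 3.75, h(1.75) = -5.9375, h(2) = -9.
On each subinterval the trapezoid contributes (Δx_i/2)·[h(x_{i-1}) + h(x_i)].
Sum = -3.890625.

-3.890625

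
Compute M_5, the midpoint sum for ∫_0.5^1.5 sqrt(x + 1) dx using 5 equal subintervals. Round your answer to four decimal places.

1.4106

Δx = (1.5 − 0.5)/5 = 0.2.
Midpoints: 0.6, 0.8, 1, 1.2, 1.4.
f(0.6) ≈ 1.2649, f(0.8) ≈ 1.3416, f(1) ≈ 1.4142, f(1.2) ≈ 1.4832, f(1.4) ≈ 1.5492.
Sum = Δx · [f(0.6) + f(0.8) + f(1) + f(1.2) + f(1.4)].
Sum ≈ 1.4106.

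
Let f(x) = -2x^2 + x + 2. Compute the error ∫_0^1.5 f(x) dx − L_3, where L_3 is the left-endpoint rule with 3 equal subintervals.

Exact integral: ∫_0^1.5 f(x) dx = 1.875.
L_3 = 2.5.
Error = 1.875 − 2.5 = -0.625.

-0.625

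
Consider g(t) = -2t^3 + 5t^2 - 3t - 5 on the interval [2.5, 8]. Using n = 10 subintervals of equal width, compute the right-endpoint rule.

Δt = (8 − 2.5)/10 = 0.55.
Right endpoints: 3.05, 3.6, 4.15, 4.7, 5.25, 5.8, 6.35, 6.9, 7.45, 8.
g(3.05) = -24.38275, g(3.6) = -44.312, g(4.15) = -74.28425, g(4.7) = -116.296, g(5.25) = -172.34375, g(5.8) = -244.424, g(6.35) = -334.53325, g(6.9) = -444.668, g(7.45) = -576.82475, g(8) = -733.
Sum = Δt · [g(3.05) + g(3.6) + g(4.15) + ...].
Sum = -1520.7878125.

-1520.7878125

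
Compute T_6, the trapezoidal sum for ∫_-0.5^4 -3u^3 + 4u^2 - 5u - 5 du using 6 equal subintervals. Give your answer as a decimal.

-173.28515625

Δu = (4 − (-0.5))/6 = 0.75.
f(-0.5) = -1.125, f(0.25) = -6.046875, f(1) = -9, f(1.75) = -17.578125, f(2.5) = -39.375, f(3.25) = -81.984375, f(4) = -153.
T_6 = (Δu/2)·[f(u_0) + 2f(u_1) + ... + 2f(u_{5}) + f(u_6)].
Sum = -173.28515625.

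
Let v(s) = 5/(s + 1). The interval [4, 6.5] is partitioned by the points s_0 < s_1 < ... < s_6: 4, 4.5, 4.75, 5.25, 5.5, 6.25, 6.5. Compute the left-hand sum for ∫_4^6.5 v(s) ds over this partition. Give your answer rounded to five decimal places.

2.11139

Subinterval widths: 0.5, 0.25, 0.5, 0.25, 0.75, 0.25.
Left endpoints: 4, 4.5, 4.75, 5.25, 5.5, 6.25.
v(4) = 1, v(4.5) = 10/11, v(4.75) = 20/23, v(5.25) = 0.8, v(5.5) = 10/13, v(6.25) = 20/29.
Sum = Σ Δs_i · v(s_i).
Sum ≈ 2.11139.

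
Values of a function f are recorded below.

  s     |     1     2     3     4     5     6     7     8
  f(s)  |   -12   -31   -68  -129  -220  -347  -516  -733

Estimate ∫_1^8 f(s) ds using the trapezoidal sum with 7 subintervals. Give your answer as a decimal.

-1683.5

Δs = 1.
T_7 = (1/2)·[(-12) + 2·(-31) + 2·(-68) + 2·(-129) + 2·(-220) + 2·(-347) + 2·(-516) + (-733)] = -1683.5.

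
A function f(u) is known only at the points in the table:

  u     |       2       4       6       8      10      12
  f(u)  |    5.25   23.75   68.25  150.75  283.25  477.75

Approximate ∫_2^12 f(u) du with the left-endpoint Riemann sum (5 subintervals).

1062.5

Δu = 2.
Sum = 2·[5.25 + 23.75 + 68.25 + 150.75 + 283.25] = 1062.5.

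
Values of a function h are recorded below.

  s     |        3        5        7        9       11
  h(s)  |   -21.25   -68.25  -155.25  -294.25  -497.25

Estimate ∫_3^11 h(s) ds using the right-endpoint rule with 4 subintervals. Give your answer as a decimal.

Δs = 2.
Sum = 2·[(-68.25) + (-155.25) + (-294.25) + (-497.25)] = -2030.

-2030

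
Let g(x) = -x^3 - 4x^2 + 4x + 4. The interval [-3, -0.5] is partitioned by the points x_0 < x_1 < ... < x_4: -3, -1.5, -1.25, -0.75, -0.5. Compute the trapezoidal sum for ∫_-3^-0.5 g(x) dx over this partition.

-21.578125

Subinterval widths: 1.5, 0.25, 0.5, 0.25.
g(-3) = -17, g(-1.5) = -7.625, g(-1.25) = -5.296875, g(-0.75) = -0.828125, g(-0.5) = 1.125.
On each subinterval the trapezoid contributes (Δx_i/2)·[g(x_{i-1}) + g(x_i)].
Sum = -21.578125.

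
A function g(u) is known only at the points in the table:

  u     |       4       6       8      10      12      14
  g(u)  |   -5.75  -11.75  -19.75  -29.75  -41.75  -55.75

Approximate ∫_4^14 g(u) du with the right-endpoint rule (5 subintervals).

-317.5

Δu = 2.
Sum = 2·[(-11.75) + (-19.75) + (-29.75) + (-41.75) + (-55.75)] = -317.5.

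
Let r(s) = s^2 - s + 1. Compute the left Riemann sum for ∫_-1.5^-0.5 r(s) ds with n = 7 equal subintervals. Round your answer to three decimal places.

Δs = (-0.5 − (-1.5))/7 = 1/7.
Left endpoints: -1.5, -19/14, -17/14, -15/14, -13/14, -11/14, -9/14.
r(-1.5) = 4.75, r(-19/14) = 823/196, r(-17/14) = 723/196, r(-15/14) = 631/196, r(-13/14) = 547/196, r(-11/14) = 471/196, r(-9/14) = 403/196.
Sum = Δs · [r(-1.5) + r(-19/14) + r(-17/14) + ...].
Sum ≈ 3.301.

3.301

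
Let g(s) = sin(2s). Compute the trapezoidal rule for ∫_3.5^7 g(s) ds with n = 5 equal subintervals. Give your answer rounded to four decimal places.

Δs = (7 − 3.5)/5 = 0.7.
g(3.5) ≈ 0.6570, g(4.2) ≈ 0.8546, g(4.9) ≈ -0.3665, g(5.6) ≈ -0.9792, g(6.3) ≈ 0.0336, g(7) ≈ 0.9906.
T_5 = (Δs/2)·[g(s_0) + 2g(s_1) + ... + 2g(s_{4}) + g(s_5)].
Sum ≈ 0.2565.

0.2565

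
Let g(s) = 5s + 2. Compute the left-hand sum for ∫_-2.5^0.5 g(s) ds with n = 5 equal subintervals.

-13.5

Δs = (0.5 − (-2.5))/5 = 0.6.
Left endpoints: -2.5, -1.9, -1.3, -0.7, -0.1.
g(-2.5) = -10.5, g(-1.9) = -7.5, g(-1.3) = -4.5, g(-0.7) = -1.5, g(-0.1) = 1.5.
Sum = Δs · [g(-2.5) + g(-1.9) + g(-1.3) + g(-0.7) + g(-0.1)].
Sum = -13.5.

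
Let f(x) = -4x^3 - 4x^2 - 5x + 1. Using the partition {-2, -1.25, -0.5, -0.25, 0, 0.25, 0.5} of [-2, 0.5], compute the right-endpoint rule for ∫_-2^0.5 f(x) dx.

Subinterval widths: 0.75, 0.75, 0.25, 0.25, 0.25, 0.25.
Right endpoints: -1.25, -0.5, -0.25, 0, 0.25, 0.5.
f(-1.25) = 8.8125, f(-0.5) = 3, f(-0.25) = 2.0625, f(0) = 1, f(0.25) = -0.5625, f(0.5) = -3.
Sum = Σ Δx_i · f(x_i).
Sum = 8.734375.

8.734375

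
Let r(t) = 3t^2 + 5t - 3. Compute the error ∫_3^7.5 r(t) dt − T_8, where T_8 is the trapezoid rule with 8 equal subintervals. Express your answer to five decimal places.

-0.71191

Exact integral: ∫_3^7.5 r(t) dt = 499.5.
T_8 ≈ 500.2119141.
Error ≈ 499.5 − 500.2119141 ≈ -0.71191.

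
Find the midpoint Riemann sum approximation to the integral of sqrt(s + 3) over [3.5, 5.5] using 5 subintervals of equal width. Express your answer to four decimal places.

5.4733

Δs = (5.5 − 3.5)/5 = 0.4.
Midpoints: 3.7, 4.1, 4.5, 4.9, 5.3.
f(3.7) ≈ 2.5884, f(4.1) ≈ 2.6646, f(4.5) ≈ 2.7386, f(4.9) ≈ 2.8107, f(5.3) ≈ 2.8810.
Sum = Δs · [f(3.7) + f(4.1) + f(4.5) + f(4.9) + f(5.3)].
Sum ≈ 5.4733.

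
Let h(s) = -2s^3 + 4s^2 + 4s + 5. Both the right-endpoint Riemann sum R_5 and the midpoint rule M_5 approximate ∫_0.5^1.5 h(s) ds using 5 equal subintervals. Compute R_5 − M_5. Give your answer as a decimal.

0.53

R_5 = 11.37.
M_5 = 10.84.
R_5 − M_5 = 0.53.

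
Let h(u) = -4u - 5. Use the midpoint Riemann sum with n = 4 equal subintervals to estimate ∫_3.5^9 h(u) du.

-165

Δu = (9 − 3.5)/4 = 1.375.
Midpoints: 4.1875, 5.5625, 6.9375, 8.3125.
h(4.1875) = -21.75, h(5.5625) = -27.25, h(6.9375) = -32.75, h(8.3125) = -38.25.
Sum = Δu · [h(4.1875) + h(5.5625) + h(6.9375) + h(8.3125)].
Sum = -165.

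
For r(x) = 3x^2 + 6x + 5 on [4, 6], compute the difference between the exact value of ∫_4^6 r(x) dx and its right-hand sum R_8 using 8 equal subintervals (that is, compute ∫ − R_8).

-9.0625

Exact integral: ∫_4^6 r(x) dx = 222.
R_8 = 231.0625.
Error = 222 − 231.0625 = -9.0625.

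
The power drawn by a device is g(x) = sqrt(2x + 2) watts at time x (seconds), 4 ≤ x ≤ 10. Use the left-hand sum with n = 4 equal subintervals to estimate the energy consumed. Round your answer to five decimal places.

Δx = (10 − 4)/4 = 1.5.
Left endpoints: 4, 5.5, 7, 8.5.
g(4) ≈ 3.16228, g(5.5) ≈ 3.60555, g(7) ≈ 4.00000, g(8.5) ≈ 4.35890.
Sum = Δx · [g(4) + g(5.5) + g(7) + g(8.5)].
Sum ≈ 22.69009.

22.69009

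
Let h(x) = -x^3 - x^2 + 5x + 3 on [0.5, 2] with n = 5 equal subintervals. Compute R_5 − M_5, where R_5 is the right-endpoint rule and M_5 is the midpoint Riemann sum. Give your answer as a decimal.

-0.7790625

R_5 = 6.54.
M_5 = 7.3190625.
R_5 − M_5 = -0.7790625.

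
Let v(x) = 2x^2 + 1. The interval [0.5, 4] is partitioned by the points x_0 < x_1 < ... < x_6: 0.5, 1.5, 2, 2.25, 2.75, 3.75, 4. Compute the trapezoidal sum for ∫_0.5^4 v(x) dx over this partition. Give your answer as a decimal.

46.84375

Subinterval widths: 1, 0.5, 0.25, 0.5, 1, 0.25.
v(0.5) = 1.5, v(1.5) = 5.5, v(2) = 9, v(2.25) = 11.125, v(2.75) = 16.125, v(3.75) = 29.125, v(4) = 33.
On each subinterval the trapezoid contributes (Δx_i/2)·[v(x_{i-1}) + v(x_i)].
Sum = 46.84375.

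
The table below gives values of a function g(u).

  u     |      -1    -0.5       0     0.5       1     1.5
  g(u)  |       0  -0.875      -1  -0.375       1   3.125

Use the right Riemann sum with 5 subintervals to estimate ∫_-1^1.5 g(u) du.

0.9375

Δu = 0.5.
Sum = 0.5·[(-0.875) + (-1) + (-0.375) + 1 + 3.125] = 0.9375.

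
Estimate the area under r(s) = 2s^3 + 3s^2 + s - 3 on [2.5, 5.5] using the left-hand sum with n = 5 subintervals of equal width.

483.66

Δs = (5.5 − 2.5)/5 = 0.6.
Left endpoints: 2.5, 3.1, 3.7, 4.3, 4.9.
r(2.5) = 49.5, r(3.1) = 88.512, r(3.7) = 143.076, r(4.3) = 215.784, r(4.9) = 309.228.
Sum = Δs · [r(2.5) + r(3.1) + r(3.7) + r(4.3) + r(4.9)].
Sum = 483.66.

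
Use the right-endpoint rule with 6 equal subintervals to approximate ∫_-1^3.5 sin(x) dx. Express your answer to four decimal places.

1.5909

Δx = (3.5 − (-1))/6 = 0.75.
Right endpoints: -0.25, 0.5, 1.25, 2, 2.75, 3.5.
f(-0.25) ≈ -0.2474, f(0.5) ≈ 0.4794, f(1.25) ≈ 0.9490, f(2) ≈ 0.9093, f(2.75) ≈ 0.3817, f(3.5) ≈ -0.3508.
Sum = Δx · [f(-0.25) + f(0.5) + f(1.25) + ...].
Sum ≈ 1.5909.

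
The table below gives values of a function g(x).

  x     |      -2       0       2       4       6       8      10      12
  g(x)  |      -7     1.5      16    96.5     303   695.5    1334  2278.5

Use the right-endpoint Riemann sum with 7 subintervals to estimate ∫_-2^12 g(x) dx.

9450

Δx = 2.
Sum = 2·[1.5 + 16 + 96.5 + 303 + 695.5 + 1334 + 2278.5] = 9450.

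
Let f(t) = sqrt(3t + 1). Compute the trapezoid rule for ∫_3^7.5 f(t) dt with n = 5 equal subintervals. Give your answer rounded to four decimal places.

18.2773

Δt = (7.5 − 3)/5 = 0.9.
f(3) ≈ 3.1623, f(3.9) ≈ 3.5637, f(4.8) ≈ 3.9243, f(5.7) ≈ 4.2544, f(6.6) ≈ 4.5607, f(7.5) ≈ 4.8477.
T_5 = (Δt/2)·[f(t_0) + 2f(t_1) + ... + 2f(t_{4}) + f(t_5)].
Sum ≈ 18.2773.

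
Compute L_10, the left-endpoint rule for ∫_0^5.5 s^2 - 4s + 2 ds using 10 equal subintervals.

3.966875

Δs = (5.5 − 0)/10 = 0.55.
Left endpoints: 0, 0.55, 1.1, 1.65, 2.2, 2.75, 3.3, 3.85, 4.4, 4.95.
f(0) = 2, f(0.55) = 0.1025, f(1.1) = -1.19, f(1.65) = -1.8775, f(2.2) = -1.96, f(2.75) = -1.4375, f(3.3) = -0.31, f(3.85) = 1.4225, f(4.4) = 3.76, f(4.95) = 6.7025.
Sum = Δs · [f(0) + f(0.55) + f(1.1) + ...].
Sum = 3.966875.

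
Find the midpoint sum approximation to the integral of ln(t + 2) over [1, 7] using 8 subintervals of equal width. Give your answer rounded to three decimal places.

10.484

Δt = (7 − 1)/8 = 0.75.
Midpoints: 1.375, 2.125, 2.875, 3.625, 4.375, 5.125, 5.875, 6.625.
f(1.375) ≈ 1.216, f(2.125) ≈ 1.417, f(2.875) ≈ 1.584, f(3.625) ≈ 1.727, f(4.375) ≈ 1.852, f(5.125) ≈ 1.964, f(5.875) ≈ 2.064, f(6.625) ≈ 2.155.
Sum = Δt · [f(1.375) + f(2.125) + f(2.875) + ...].
Sum ≈ 10.484.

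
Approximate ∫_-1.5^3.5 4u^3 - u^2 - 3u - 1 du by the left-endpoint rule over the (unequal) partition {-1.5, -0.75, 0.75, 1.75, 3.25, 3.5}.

Subinterval widths: 0.75, 1.5, 1, 1.5, 0.25.
Left endpoints: -1.5, -0.75, 0.75, 1.75, 3.25.
f(-1.5) = -12.25, f(-0.75) = -1, f(0.75) = -2.125, f(1.75) = 12.125, f(3.25) = 116.
Sum = Σ Δu_i · f(u_i).
Sum = 34.375.

34.375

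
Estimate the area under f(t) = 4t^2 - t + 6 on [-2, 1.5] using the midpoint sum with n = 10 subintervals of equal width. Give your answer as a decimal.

36.89875

Δt = (1.5 − (-2))/10 = 0.35.
Midpoints: -1.825, -1.475, -1.125, -0.775, -0.425, -0.075, 0.275, 0.625, 0.975, 1.325.
f(-1.825) = 21.1475, f(-1.475) = 16.1775, f(-1.125) = 12.1875, f(-0.775) = 9.1775, f(-0.425) = 7.1475, f(-0.075) = 6.0975, f(0.275) = 6.0275, f(0.625) = 6.9375, f(0.975) = 8.8275, f(1.325) = 11.6975.
Sum = Δt · [f(-1.825) + f(-1.475) + f(-1.125) + ...].
Sum = 36.89875.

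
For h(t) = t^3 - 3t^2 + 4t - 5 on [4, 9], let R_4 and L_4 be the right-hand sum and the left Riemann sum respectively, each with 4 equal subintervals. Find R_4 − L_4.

R_4 = 1343.984375.
L_4 = 731.484375.
R_4 − L_4 = 612.5.

612.5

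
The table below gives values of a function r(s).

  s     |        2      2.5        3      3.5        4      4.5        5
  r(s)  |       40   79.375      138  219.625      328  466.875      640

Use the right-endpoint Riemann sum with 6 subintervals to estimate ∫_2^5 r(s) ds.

935.9375

Δs = 0.5.
Sum = 0.5·[79.375 + 138 + 219.625 + 328 + 466.875 + 640] = 935.9375.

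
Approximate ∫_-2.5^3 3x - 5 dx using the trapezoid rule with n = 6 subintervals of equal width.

Δx = (3 − (-2.5))/6 = 11/12.
f(-2.5) = -12.5, f(-19/12) = -9.75, f(-2/3) = -7, f(0.25) = -4.25, f(7/6) = -1.5, f(25/12) = 1.25, f(3) = 4.
T_6 = (Δx/2)·[f(x_0) + 2f(x_1) + ... + 2f(x_{5}) + f(x_6)].
Sum = -23.375.

-23.375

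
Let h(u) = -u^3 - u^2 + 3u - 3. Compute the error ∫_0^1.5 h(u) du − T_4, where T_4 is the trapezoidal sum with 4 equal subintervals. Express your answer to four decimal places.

0.1143

Exact integral: ∫_0^1.5 h(u) du = -3.515625.
T_4 ≈ -3.629883.
Error ≈ -3.515625 − (-3.629883) ≈ 0.1143.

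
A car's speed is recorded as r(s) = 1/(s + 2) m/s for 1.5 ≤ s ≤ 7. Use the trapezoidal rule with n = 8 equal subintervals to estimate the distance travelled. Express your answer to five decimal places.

0.94718

Δs = (7 − 1.5)/8 = 0.6875.
r(1.5) = 2/7, r(2.1875) = 16/67, r(2.875) = 8/39, r(3.5625) = 16/89, r(4.25) = 0.16, r(4.9375) = 16/111, r(5.625) = 8/61, r(6.3125) = 16/133, r(7) = 1/9.
T_8 = (Δs/2)·[r(s_0) + 2r(s_1) + ... + 2r(s_{7}) + r(s_8)].
Sum ≈ 0.94718.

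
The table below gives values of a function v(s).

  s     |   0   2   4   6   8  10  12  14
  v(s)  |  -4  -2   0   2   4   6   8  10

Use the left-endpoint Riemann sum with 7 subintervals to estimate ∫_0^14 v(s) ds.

28

Δs = 2.
Sum = 2·[(-4) + (-2) + 0 + 2 + 4 + 6 + 8] = 28.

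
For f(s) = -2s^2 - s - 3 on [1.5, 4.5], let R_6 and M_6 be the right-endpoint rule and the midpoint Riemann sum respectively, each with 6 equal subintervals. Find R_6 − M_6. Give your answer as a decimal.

-10.125

R_6 = -86.5.
M_6 = -76.375.
R_6 − M_6 = -10.125.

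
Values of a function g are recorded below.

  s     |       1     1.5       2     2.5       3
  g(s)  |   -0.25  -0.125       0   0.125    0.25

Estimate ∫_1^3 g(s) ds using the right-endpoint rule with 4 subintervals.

Δs = 0.5.
Sum = 0.5·[(-0.125) + 0 + 0.125 + 0.25] = 0.125.

0.125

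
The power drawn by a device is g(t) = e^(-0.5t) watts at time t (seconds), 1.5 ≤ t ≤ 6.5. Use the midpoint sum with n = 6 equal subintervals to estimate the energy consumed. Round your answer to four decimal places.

0.8609

Δt = (6.5 − 1.5)/6 = 5/6.
Midpoints: 23/12, 2.75, 43/12, 53/12, 5.25, 73/12.
g(23/12) ≈ 0.3835, g(2.75) ≈ 0.2528, g(43/12) ≈ 0.1667, g(53/12) ≈ 0.1099, g(5.25) ≈ 0.0724, g(73/12) ≈ 0.0478.
Sum = Δt · [g(23/12) + g(2.75) + g(43/12) + ...].
Sum ≈ 0.8609.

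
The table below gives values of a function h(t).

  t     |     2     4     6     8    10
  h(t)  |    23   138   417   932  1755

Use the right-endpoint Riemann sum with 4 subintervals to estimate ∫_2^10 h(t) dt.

6484

Δt = 2.
Sum = 2·[138 + 417 + 932 + 1755] = 6484.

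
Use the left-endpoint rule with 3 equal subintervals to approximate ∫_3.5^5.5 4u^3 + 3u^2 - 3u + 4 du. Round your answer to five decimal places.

697.27778

Δu = (5.5 − 3.5)/3 = 2/3.
Left endpoints: 3.5, 25/6, 29/6.
f(3.5) = 201.75, f(25/6) = 35957/108, f(29/6) = 55213/108.
Sum = Δu · [f(3.5) + f(25/6) + f(29/6)].
Sum ≈ 697.27778.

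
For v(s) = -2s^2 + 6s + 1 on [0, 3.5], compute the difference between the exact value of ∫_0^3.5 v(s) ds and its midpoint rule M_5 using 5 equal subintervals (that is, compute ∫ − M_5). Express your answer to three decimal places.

Exact integral: ∫_0^3.5 v(s) ds ≈ 11.66667.
M_5 = 11.9525.
Error ≈ 11.66667 − 11.9525 ≈ -0.286.

-0.286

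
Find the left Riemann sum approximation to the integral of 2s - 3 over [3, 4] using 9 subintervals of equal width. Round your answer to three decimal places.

3.889

Δs = (4 − 3)/9 = 1/9.
Left endpoints: 3, 28/9, 29/9, 10/3, 31/9, 32/9, 11/3, 34/9, 35/9.
f(3) = 3, f(28/9) = 29/9, f(29/9) = 31/9, f(10/3) = 11/3, f(31/9) = 35/9, f(32/9) = 37/9, f(11/3) = 13/3, f(34/9) = 41/9, f(35/9) = 43/9.
Sum = Δs · [f(3) + f(28/9) + f(29/9) + ...].
Sum ≈ 3.889.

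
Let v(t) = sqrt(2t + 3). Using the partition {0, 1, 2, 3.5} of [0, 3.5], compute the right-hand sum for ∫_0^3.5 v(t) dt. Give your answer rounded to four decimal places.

9.6252

Subinterval widths: 1, 1, 1.5.
Right endpoints: 1, 2, 3.5.
v(1) ≈ 2.2361, v(2) ≈ 2.6458, v(3.5) ≈ 3.1623.
Sum = Σ Δt_i · v(t_i).
Sum ≈ 9.6252.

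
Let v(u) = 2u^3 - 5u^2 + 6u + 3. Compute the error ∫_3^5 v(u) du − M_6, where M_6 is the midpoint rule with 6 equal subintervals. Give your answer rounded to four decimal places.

Exact integral: ∫_3^5 v(u) du ≈ 162.666667.
M_6 ≈ 162.314815.
Error ≈ 162.666667 − 162.314815 ≈ 0.3519.

0.3519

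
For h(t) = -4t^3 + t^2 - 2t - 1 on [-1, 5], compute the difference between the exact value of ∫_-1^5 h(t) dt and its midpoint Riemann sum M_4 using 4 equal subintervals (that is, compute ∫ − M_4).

Exact integral: ∫_-1^5 h(t) dt = -612.
M_4 = -586.125.
Error = -612 − (-586.125) = -25.875.

-25.875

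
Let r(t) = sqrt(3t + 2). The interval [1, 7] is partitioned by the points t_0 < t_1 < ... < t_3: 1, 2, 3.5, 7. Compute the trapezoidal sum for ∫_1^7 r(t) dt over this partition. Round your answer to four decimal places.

Subinterval widths: 1, 1.5, 3.5.
r(1) ≈ 2.2361, r(2) ≈ 2.8284, r(3.5) ≈ 3.5355, r(7) ≈ 4.7958.
On each subinterval the trapezoid contributes (Δt_i/2)·[r(t_{i-1}) + r(t_i)].
Sum ≈ 21.8851.

21.8851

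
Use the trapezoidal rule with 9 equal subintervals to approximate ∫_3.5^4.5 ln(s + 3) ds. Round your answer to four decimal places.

Δs = (4.5 − 3.5)/9 = 1/9.
f(3.5) ≈ 1.8718, f(65/18) ≈ 1.8888, f(67/18) ≈ 1.9054, f(23/6) ≈ 1.9218, f(71/18) ≈ 1.9379, f(73/18) ≈ 1.9538, f(25/6) ≈ 1.9694, f(77/18) ≈ 1.9848, f(79/18) ≈ 2.0000, f(4.5) ≈ 2.0149.
T_9 = (Δs/2)·[f(s_0) + 2f(s_1) + ... + 2f(s_{8}) + f(s_9)].
Sum ≈ 1.9450.

1.9450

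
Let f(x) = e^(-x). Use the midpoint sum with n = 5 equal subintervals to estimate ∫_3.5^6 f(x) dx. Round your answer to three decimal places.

0.027

Δx = (6 − 3.5)/5 = 0.5.
Midpoints: 3.75, 4.25, 4.75, 5.25, 5.75.
f(3.75) ≈ 0.024, f(4.25) ≈ 0.014, f(4.75) ≈ 0.009, f(5.25) ≈ 0.005, f(5.75) ≈ 0.003.
Sum = Δx · [f(3.75) + f(4.25) + f(4.75) + f(5.25) + f(5.75)].
Sum ≈ 0.027.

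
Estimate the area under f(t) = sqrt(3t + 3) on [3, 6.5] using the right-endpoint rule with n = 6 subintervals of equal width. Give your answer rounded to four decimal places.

Δt = (6.5 − 3)/6 = 7/12.
Right endpoints: 43/12, 25/6, 4.75, 16/3, 71/12, 6.5.
f(43/12) ≈ 3.7081, f(25/6) ≈ 3.9370, f(4.75) ≈ 4.1533, f(16/3) ≈ 4.3589, f(71/12) ≈ 4.5552, f(6.5) ≈ 4.7434.
Sum = Δt · [f(43/12) + f(25/6) + f(4.75) + ...].
Sum ≈ 14.8493.

14.8493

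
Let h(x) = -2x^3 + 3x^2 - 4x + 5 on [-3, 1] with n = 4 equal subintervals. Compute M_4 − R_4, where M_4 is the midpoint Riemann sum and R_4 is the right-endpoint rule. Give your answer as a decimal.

39

M_4 = 101.
R_4 = 62.
M_4 − R_4 = 39.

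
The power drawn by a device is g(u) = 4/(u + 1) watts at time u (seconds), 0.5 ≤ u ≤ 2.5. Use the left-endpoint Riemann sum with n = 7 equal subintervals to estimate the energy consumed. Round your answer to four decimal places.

3.6167

Δu = (2.5 − 0.5)/7 = 2/7.
Left endpoints: 0.5, 11/14, 15/14, 19/14, 23/14, 27/14, 31/14.
g(0.5) = 8/3, g(11/14) = 2.24, g(15/14) = 56/29, g(19/14) = 56/33, g(23/14) = 56/37, g(27/14) = 56/41, g(31/14) = 56/45.
Sum = Δu · [g(0.5) + g(11/14) + g(15/14) + ...].
Sum ≈ 3.6167.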